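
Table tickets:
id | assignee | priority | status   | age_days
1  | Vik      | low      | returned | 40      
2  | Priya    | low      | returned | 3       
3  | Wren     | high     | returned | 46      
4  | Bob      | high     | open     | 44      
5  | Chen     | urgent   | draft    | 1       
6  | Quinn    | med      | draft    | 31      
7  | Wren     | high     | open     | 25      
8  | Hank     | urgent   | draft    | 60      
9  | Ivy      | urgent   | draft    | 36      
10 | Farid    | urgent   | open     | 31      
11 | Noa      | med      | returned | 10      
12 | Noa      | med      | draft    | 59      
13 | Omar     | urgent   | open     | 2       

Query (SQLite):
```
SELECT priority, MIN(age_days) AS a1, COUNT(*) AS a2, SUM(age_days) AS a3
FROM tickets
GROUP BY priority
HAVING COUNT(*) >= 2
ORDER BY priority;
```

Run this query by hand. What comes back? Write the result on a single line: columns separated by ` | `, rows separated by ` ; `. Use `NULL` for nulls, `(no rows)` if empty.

high | 25 | 3 | 115 ; low | 3 | 2 | 43 ; med | 10 | 3 | 100 ; urgent | 1 | 5 | 130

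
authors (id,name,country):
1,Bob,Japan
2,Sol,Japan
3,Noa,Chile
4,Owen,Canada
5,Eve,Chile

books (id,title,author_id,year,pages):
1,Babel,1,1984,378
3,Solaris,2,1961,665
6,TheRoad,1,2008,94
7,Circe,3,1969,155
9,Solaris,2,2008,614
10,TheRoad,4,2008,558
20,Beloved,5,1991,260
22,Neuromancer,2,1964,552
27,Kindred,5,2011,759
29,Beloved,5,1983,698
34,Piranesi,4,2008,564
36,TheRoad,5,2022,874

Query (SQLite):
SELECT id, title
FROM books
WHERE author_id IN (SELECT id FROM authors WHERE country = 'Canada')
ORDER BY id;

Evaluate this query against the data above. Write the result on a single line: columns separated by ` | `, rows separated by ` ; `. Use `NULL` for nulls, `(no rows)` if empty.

10 | TheRoad ; 34 | Piranesi

Inner query: authors.id where country = 'Canada'.
Outer: keep books rows whose author_id is in that set.
Inner query → {4}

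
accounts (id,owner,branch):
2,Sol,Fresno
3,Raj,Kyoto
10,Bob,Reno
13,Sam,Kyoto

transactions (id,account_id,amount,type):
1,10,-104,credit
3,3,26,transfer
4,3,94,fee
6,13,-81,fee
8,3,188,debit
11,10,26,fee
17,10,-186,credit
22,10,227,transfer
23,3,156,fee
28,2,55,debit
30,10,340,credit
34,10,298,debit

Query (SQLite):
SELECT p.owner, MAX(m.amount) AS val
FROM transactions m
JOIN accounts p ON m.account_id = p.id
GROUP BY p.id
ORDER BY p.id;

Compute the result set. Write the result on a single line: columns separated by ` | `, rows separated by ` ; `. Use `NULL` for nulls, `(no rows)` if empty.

Join each transactions row to its accounts via account_id.
Group joined rows by accounts.id; compute MAX(m.amount) per group.
  2: ids {28} → MAX(m.amount)=55
  3: ids {3, 4, 8, 23} → MAX(m.amount)=188
  10: ids {1, 11, 17, 22, 30, 34} → MAX(m.amount)=340
  13: ids {6} → MAX(m.amount)=-81

Sol | 55 ; Raj | 188 ; Bob | 340 ; Sam | -81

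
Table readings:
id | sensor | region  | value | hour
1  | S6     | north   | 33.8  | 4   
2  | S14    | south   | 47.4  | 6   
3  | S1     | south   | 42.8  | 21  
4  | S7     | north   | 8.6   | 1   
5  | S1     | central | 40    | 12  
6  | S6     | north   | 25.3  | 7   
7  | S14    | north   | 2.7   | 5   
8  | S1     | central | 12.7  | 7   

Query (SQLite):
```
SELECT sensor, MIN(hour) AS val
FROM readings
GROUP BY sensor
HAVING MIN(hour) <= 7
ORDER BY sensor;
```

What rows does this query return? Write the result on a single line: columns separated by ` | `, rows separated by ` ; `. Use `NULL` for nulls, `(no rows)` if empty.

S1 | 7 ; S14 | 5 ; S6 | 4 ; S7 | 1

Partition readings by sensor; compute MIN(hour) within each group.
HAVING: keep groups where MIN(hour) <= 7.
  S1: ids {3, 5, 8} → MIN(hour)=7
  S14: ids {2, 7} → MIN(hour)=5
  S6: ids {1, 6} → MIN(hour)=4
  S7: ids {4} → MIN(hour)=1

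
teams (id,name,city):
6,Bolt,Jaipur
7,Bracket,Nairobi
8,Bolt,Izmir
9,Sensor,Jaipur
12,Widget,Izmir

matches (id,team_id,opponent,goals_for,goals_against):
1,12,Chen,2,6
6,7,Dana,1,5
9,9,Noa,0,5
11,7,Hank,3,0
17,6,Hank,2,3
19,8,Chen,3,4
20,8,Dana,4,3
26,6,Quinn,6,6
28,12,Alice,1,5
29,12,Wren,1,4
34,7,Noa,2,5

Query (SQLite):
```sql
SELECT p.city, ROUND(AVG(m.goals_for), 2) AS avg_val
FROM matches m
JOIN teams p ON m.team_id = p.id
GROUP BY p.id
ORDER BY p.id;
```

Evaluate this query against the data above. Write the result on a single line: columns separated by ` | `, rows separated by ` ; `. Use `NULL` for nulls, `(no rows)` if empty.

Jaipur | 4 ; Nairobi | 2 ; Izmir | 3.5 ; Jaipur | 0 ; Izmir | 1.33

Join each matches row to its teams via team_id.
Group joined rows by teams.id; compute ROUND(AVG(m.goals_for), 2) per group.
  6: ids {17, 26} → ROUND(AVG(m.goals_for), 2)=4
  7: ids {6, 11, 34} → ROUND(AVG(m.goals_for), 2)=2
  8: ids {19, 20} → ROUND(AVG(m.goals_for), 2)=3.5
  9: ids {9} → ROUND(AVG(m.goals_for), 2)=0
  12: ids {1, 28, 29} → ROUND(AVG(m.goals_for), 2)=1.33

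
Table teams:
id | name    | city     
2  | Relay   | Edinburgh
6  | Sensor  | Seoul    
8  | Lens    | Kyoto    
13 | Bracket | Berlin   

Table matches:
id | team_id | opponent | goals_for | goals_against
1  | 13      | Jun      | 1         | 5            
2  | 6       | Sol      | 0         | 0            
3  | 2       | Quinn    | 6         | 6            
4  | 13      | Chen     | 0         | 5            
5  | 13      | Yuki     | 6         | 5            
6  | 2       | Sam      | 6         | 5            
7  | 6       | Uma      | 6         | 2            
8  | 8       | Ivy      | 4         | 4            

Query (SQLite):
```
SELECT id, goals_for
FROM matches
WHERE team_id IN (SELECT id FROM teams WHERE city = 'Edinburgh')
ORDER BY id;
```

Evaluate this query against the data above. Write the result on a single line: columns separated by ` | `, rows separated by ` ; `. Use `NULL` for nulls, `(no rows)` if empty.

3 | 6 ; 6 | 6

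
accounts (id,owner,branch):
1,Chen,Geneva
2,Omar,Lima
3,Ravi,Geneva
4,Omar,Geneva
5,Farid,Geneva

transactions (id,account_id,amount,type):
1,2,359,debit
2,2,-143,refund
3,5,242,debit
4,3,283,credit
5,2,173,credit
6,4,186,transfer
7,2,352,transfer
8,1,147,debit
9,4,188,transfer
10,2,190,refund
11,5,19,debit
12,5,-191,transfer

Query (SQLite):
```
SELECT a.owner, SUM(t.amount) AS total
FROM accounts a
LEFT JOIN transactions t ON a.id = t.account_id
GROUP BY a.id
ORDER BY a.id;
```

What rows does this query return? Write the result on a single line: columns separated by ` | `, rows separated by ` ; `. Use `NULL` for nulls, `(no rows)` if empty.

Chen | 147 ; Omar | 931 ; Ravi | 283 ; Omar | 374 ; Farid | 70

LEFT JOIN keeps every accounts row; unmatched ones get NULL for transactions columns.
Group by accounts.id and compute SUM(t.amount). SUM over an all-NULL group is NULL.
  1: ids {8} → SUM(t.amount)=147
  2: ids {1, 2, 5, 7, 10} → SUM(t.amount)=931
  3: ids {4} → SUM(t.amount)=283
  4: ids {6, 9} → SUM(t.amount)=374
  5: ids {3, 11, 12} → SUM(t.amount)=70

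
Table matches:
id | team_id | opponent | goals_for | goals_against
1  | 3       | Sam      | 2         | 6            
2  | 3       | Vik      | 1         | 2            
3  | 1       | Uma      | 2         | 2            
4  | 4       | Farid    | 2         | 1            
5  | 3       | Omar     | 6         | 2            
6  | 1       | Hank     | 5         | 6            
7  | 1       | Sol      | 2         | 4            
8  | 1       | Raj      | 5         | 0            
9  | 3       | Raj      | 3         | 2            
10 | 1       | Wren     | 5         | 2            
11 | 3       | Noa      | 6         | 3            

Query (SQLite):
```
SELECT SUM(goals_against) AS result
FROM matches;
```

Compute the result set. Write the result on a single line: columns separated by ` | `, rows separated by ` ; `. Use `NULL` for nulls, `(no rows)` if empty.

30

All goals_against values: [6, 2, 2, 1, 2, 6, 4, 0, 2, 2, 3].
SUM of non-NULL values = 30.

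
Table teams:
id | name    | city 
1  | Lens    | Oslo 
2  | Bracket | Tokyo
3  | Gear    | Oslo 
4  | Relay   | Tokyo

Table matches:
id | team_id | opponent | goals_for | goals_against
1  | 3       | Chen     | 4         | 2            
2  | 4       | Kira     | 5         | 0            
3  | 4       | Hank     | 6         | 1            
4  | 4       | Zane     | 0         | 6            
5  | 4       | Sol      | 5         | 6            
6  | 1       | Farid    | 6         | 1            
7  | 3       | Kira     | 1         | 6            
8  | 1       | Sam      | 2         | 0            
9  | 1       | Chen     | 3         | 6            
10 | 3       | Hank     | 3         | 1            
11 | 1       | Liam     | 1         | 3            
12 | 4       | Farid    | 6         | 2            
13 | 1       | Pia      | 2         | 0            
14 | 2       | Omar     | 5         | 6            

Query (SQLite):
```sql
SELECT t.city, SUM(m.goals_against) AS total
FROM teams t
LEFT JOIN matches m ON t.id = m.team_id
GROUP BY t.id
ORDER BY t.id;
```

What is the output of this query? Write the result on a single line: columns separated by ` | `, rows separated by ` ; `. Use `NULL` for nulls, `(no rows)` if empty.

LEFT JOIN keeps every teams row; unmatched ones get NULL for matches columns.
Group by teams.id and compute SUM(m.goals_against). SUM over an all-NULL group is NULL.
  1: ids {6, 8, 9, 11, 13} → SUM(m.goals_against)=10
  2: ids {14} → SUM(m.goals_against)=6
  3: ids {1, 7, 10} → SUM(m.goals_against)=9
  4: ids {2, 3, 4, 5, 12} → SUM(m.goals_against)=15

Oslo | 10 ; Tokyo | 6 ; Oslo | 9 ; Tokyo | 15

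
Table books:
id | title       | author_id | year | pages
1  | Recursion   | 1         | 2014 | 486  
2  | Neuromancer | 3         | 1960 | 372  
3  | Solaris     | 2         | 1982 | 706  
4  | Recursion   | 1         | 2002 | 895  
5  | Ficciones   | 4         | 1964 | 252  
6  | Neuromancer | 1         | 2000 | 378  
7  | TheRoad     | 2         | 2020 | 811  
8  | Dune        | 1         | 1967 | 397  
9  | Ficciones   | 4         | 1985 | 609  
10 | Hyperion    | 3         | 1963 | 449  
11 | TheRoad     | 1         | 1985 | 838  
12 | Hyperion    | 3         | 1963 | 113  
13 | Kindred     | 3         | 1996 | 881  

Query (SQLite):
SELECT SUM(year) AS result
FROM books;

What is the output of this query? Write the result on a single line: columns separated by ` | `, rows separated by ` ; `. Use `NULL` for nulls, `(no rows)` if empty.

All year values: [2014, 1960, 1982, 2002, 1964, 2000, 2020, 1967, 1985, 1963, 1985, 1963, 1996].
SUM of non-NULL values = 25801.

25801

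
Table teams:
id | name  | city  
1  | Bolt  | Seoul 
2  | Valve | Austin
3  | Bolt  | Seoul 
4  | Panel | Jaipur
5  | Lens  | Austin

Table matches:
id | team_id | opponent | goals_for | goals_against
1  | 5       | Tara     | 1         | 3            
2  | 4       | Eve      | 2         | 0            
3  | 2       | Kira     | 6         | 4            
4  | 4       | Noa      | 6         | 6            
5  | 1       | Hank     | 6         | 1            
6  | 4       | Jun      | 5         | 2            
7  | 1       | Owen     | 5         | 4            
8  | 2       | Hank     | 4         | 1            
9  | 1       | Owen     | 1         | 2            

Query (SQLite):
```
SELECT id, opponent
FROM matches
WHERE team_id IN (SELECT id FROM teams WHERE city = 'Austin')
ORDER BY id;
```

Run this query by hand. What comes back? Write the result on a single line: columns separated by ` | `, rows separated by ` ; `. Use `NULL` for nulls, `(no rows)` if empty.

Inner query: teams.id where city = 'Austin'.
Outer: keep matches rows whose team_id is in that set.
Inner query → {2, 5}

1 | Tara ; 3 | Kira ; 8 | Hank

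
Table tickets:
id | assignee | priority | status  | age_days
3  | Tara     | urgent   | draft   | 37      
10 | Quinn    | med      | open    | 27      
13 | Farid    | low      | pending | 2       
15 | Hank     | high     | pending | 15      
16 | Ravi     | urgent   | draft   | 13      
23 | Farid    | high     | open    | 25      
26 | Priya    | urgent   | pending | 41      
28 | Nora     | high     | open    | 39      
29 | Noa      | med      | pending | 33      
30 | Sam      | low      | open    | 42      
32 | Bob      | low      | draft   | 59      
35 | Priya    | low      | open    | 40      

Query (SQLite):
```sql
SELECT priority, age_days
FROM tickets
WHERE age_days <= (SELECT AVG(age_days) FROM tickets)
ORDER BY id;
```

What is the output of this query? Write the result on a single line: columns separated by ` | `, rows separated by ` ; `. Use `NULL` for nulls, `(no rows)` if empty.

Scalar subquery: AVG(age_days) over all tickets rows = 31.083333 (≈; comparison uses full precision).
Keep rows where age_days <= that value.

med | 27 ; low | 2 ; high | 15 ; urgent | 13 ; high | 25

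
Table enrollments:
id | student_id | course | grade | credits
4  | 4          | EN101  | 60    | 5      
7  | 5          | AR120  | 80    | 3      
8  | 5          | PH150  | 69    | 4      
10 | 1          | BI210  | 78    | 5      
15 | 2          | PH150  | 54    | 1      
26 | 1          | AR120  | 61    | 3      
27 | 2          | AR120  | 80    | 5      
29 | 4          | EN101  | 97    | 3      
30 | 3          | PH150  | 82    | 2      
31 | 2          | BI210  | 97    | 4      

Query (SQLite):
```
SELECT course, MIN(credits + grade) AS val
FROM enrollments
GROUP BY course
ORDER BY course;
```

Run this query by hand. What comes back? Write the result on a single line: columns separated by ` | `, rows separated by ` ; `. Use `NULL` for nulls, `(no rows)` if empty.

AR120 | 64 ; BI210 | 83 ; EN101 | 65 ; PH150 | 55

For each row compute credits + grade.
Group by course; take MIN of the expression per group.
  AR120: ids {7, 26, 27} → MIN(credits + grade)=64
  BI210: ids {10, 31} → MIN(credits + grade)=83
  EN101: ids {4, 29} → MIN(credits + grade)=65
  PH150: ids {8, 15, 30} → MIN(credits + grade)=55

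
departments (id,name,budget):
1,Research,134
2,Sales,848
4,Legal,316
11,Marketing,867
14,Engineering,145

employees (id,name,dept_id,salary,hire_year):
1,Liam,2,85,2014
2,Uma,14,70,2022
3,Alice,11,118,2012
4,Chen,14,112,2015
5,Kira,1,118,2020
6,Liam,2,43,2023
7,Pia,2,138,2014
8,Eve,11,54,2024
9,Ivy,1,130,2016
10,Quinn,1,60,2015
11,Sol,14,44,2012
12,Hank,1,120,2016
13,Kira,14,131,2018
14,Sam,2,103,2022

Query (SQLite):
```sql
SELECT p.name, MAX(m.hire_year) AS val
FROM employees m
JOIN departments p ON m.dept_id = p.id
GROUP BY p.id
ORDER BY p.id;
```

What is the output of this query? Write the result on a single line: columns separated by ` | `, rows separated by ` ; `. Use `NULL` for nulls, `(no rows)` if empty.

Research | 2020 ; Sales | 2023 ; Marketing | 2024 ; Engineering | 2022

Join each employees row to its departments via dept_id.
Group joined rows by departments.id; compute MAX(m.hire_year) per group.
  1: ids {5, 9, 10, 12} → MAX(m.hire_year)=2020
  2: ids {1, 6, 7, 14} → MAX(m.hire_year)=2023
  11: ids {3, 8} → MAX(m.hire_year)=2024
  14: ids {2, 4, 11, 13} → MAX(m.hire_year)=2022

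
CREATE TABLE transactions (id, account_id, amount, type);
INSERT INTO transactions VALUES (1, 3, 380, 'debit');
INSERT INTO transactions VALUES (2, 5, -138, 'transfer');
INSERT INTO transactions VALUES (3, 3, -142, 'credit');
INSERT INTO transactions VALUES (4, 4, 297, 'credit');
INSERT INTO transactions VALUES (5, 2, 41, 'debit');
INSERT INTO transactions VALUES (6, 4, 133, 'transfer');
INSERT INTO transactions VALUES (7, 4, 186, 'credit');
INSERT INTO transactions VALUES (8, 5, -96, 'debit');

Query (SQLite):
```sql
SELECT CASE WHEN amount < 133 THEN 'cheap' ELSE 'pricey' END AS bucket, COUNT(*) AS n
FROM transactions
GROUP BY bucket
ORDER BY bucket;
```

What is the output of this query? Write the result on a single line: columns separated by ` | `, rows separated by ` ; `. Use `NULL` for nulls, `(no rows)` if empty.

Bucket rows by amount < 133 → 'cheap' else 'pricey'; count each bucket.

cheap | 4 ; pricey | 4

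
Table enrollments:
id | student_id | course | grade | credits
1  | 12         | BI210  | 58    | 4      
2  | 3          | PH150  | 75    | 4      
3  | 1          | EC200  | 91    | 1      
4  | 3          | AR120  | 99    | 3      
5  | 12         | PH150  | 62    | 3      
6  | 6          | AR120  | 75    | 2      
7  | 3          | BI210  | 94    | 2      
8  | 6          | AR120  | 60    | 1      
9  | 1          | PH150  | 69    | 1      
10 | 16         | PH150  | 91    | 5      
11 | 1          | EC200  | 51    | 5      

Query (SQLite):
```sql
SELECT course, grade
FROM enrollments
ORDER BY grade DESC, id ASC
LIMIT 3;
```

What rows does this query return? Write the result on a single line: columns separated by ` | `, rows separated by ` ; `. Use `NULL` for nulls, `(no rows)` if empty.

AR120 | 99 ; BI210 | 94 ; EC200 | 91

Sort by grade desc, tiebreak id asc: (99, id=4), (94, id=7), (91, id=3), (91, id=10), (75, id=2), (75, id=6) …. Take first 3.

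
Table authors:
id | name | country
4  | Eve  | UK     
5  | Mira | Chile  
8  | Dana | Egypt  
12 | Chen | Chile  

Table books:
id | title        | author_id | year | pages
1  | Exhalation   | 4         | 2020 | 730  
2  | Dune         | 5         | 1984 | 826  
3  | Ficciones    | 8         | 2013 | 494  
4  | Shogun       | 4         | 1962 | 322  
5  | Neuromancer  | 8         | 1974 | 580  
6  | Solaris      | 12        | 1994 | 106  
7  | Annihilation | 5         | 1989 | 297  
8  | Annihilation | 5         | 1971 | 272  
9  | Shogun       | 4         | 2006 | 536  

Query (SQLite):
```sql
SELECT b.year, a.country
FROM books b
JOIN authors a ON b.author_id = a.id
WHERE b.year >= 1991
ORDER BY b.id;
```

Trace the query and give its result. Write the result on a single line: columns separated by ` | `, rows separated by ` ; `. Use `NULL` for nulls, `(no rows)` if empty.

Each books row matches the authors row where author_id = authors.id.
Then keep rows with b.year >= 1991.

2020 | UK ; 2013 | Egypt ; 1994 | Chile ; 2006 | UK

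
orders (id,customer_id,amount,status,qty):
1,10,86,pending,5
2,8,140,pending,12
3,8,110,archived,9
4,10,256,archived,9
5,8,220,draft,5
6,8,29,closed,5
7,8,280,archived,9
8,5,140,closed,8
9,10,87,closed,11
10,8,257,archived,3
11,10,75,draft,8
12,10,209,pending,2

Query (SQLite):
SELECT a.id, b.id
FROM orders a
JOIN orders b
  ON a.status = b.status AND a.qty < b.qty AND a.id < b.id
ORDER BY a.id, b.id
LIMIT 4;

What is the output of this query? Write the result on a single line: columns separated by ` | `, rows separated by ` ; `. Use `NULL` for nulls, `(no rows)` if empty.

1 | 2 ; 5 | 11 ; 6 | 8 ; 6 | 9

Pairs (a,b) with same status, a.qty < b.qty, a.id < b.id.
status groups: archived:{3,4,7,10} closed:{6,8,9} draft:{5,11} pending:{1,2,12}
Ordered by (a.id, b.id); first 4.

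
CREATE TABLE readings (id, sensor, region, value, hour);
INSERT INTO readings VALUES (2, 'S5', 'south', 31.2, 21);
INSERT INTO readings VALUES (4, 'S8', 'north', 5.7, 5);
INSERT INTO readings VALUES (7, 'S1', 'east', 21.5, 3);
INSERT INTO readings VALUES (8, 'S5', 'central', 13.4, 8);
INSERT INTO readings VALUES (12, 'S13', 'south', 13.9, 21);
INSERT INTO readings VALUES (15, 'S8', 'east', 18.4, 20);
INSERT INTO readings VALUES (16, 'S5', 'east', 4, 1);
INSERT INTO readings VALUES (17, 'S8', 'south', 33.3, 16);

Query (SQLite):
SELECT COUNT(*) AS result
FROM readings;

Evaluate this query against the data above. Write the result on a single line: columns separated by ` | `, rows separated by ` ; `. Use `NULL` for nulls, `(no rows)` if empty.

All value values: [31.2, 5.7, 21.5, 13.4, 13.9, 18.4, 4, 33.3].
COUNT(*) counts rows → 8.

8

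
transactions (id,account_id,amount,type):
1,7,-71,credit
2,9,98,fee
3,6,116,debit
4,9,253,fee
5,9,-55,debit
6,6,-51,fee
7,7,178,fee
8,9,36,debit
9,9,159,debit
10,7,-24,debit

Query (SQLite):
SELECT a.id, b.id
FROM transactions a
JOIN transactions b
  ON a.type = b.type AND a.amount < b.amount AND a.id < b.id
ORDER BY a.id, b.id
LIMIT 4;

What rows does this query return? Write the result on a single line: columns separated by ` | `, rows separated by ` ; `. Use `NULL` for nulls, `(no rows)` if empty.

Pairs (a,b) with same type, a.amount < b.amount, a.id < b.id.
type groups: credit:{1} debit:{3,5,8,9,10} fee:{2,4,6,7}
Ordered by (a.id, b.id); first 4.

2 | 4 ; 2 | 7 ; 3 | 9 ; 5 | 8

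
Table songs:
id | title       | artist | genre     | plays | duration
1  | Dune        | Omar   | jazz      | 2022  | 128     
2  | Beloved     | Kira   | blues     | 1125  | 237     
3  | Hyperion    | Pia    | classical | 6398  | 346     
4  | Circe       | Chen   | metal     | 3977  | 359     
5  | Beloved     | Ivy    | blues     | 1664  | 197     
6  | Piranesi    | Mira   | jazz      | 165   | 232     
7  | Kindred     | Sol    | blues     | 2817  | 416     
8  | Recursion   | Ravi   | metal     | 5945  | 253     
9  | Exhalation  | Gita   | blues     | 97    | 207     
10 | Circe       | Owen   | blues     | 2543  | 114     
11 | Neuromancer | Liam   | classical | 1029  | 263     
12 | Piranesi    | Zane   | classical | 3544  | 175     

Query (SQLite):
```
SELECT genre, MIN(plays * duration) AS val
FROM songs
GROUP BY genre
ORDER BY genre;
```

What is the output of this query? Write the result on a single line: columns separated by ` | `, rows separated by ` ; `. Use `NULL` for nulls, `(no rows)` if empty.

For each row compute plays * duration.
Group by genre; take MIN of the expression per group.
  blues: ids {2, 5, 7, 9, 10} → MIN(plays * duration)=20079
  classical: ids {3, 11, 12} → MIN(plays * duration)=270627
  jazz: ids {1, 6} → MIN(plays * duration)=38280
  metal: ids {4, 8} → MIN(plays * duration)=1427743

blues | 20079 ; classical | 270627 ; jazz | 38280 ; metal | 1427743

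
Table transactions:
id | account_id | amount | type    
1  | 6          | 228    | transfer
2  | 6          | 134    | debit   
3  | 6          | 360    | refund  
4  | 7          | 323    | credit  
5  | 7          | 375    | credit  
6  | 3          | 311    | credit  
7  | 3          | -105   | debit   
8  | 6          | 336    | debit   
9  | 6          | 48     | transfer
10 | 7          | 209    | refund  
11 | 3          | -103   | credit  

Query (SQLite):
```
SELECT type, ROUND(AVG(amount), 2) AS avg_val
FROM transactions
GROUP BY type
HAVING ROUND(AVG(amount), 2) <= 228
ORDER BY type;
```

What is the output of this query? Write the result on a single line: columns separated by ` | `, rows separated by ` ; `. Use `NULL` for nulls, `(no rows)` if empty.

credit | 226.5 ; debit | 121.67 ; transfer | 138

Partition transactions by type; compute ROUND(AVG(amount), 2) within each group.
HAVING: keep groups where ROUND(AVG(amount), 2) <= 228.
  credit: ids {4, 5, 6, 11} → ROUND(AVG(amount), 2)=226.5
  debit: ids {2, 7, 8} → ROUND(AVG(amount), 2)=121.67
  refund: ids {3, 10} → ROUND(AVG(amount), 2)=284.5
  transfer: ids {1, 9} → ROUND(AVG(amount), 2)=138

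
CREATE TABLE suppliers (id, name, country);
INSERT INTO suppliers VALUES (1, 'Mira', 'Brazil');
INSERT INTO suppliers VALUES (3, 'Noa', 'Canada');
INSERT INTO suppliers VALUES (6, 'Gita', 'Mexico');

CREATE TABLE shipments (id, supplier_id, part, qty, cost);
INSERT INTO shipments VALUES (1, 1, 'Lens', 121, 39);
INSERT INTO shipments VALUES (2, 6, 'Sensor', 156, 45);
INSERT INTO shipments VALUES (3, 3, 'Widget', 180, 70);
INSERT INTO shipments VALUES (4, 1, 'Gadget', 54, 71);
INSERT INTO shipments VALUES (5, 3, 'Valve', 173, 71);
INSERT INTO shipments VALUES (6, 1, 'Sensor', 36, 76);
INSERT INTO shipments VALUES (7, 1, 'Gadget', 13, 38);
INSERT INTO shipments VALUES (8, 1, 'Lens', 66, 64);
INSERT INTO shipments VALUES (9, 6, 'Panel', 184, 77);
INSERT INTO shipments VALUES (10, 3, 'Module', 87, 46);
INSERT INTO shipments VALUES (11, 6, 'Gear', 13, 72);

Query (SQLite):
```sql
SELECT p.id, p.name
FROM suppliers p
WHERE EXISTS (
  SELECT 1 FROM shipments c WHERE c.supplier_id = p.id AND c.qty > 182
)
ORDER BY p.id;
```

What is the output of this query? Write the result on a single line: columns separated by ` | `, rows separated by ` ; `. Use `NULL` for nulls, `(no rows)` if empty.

6 | Gita

For each suppliers row, check whether any shipments with matching supplier_id has qty > 182.
Keep rows where that is true.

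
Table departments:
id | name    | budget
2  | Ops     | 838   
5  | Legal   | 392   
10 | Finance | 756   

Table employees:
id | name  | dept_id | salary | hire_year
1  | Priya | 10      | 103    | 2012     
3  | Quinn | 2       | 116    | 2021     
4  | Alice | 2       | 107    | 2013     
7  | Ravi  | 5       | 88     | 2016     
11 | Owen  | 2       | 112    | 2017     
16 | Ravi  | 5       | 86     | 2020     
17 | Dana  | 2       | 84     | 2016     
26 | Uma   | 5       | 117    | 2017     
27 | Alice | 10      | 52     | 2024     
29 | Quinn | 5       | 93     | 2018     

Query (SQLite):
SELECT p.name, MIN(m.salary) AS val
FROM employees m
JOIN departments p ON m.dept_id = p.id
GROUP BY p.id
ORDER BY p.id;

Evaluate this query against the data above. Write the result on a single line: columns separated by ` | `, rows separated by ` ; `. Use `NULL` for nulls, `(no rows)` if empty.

Ops | 84 ; Legal | 86 ; Finance | 52

Join each employees row to its departments via dept_id.
Group joined rows by departments.id; compute MIN(m.salary) per group.
  2: ids {3, 4, 11, 17} → MIN(m.salary)=84
  5: ids {7, 16, 26, 29} → MIN(m.salary)=86
  10: ids {1, 27} → MIN(m.salary)=52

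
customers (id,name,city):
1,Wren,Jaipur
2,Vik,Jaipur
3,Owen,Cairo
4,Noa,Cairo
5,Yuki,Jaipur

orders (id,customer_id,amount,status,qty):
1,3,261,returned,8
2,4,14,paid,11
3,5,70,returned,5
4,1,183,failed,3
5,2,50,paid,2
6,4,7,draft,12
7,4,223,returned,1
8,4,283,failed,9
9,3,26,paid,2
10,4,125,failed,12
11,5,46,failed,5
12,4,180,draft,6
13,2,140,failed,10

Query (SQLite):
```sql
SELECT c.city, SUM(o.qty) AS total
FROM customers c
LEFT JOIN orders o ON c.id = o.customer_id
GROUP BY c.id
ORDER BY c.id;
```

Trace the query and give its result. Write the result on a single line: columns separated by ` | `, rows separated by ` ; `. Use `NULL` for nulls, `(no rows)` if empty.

Jaipur | 3 ; Jaipur | 12 ; Cairo | 10 ; Cairo | 51 ; Jaipur | 10

LEFT JOIN keeps every customers row; unmatched ones get NULL for orders columns.
Group by customers.id and compute SUM(o.qty). SUM over an all-NULL group is NULL.
  1: ids {4} → SUM(o.qty)=3
  2: ids {5, 13} → SUM(o.qty)=12
  3: ids {1, 9} → SUM(o.qty)=10
  4: ids {2, 6, 7, 8, 10, 12} → SUM(o.qty)=51
  5: ids {3, 11} → SUM(o.qty)=10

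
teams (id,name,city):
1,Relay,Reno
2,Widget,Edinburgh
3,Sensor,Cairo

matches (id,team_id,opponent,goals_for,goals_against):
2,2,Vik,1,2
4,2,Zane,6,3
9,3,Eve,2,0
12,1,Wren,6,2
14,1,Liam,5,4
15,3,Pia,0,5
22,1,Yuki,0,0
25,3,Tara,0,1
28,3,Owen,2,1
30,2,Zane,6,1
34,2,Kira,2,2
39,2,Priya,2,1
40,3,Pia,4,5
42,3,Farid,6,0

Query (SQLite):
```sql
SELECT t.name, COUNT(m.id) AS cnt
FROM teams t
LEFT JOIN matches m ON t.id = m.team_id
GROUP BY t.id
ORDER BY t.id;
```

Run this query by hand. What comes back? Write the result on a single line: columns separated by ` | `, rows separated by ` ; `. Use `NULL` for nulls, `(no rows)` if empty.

LEFT JOIN keeps every teams row; unmatched ones get NULL for matches columns.
Group by teams.id and compute COUNT(m.id). COUNT(col) of an all-NULL group is 0.
  1: ids {12, 14, 22} → COUNT(m.id)=3
  2: ids {2, 4, 30, 34, 39} → COUNT(m.id)=5
  3: ids {9, 15, 25, 28, 40, 42} → COUNT(m.id)=6

Relay | 3 ; Widget | 5 ; Sensor | 6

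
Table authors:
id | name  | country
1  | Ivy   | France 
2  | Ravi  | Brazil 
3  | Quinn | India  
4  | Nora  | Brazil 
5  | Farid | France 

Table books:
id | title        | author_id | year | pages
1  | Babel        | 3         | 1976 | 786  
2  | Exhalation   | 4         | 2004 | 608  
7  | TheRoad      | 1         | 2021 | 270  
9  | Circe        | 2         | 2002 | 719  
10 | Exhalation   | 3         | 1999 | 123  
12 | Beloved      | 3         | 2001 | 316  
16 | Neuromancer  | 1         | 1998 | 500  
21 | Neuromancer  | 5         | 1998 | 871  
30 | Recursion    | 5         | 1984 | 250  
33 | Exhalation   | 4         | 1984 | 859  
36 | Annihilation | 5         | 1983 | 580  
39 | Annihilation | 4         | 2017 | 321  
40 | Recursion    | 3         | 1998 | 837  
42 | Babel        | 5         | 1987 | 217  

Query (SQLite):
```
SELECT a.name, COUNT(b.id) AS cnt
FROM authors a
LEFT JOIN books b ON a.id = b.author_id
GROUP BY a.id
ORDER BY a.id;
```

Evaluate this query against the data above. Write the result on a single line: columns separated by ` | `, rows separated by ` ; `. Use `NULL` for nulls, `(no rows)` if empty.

LEFT JOIN keeps every authors row; unmatched ones get NULL for books columns.
Group by authors.id and compute COUNT(b.id). COUNT(col) of an all-NULL group is 0.
  1: ids {7, 16} → COUNT(b.id)=2
  2: ids {9} → COUNT(b.id)=1
  3: ids {1, 10, 12, 40} → COUNT(b.id)=4
  4: ids {2, 33, 39} → COUNT(b.id)=3
  5: ids {21, 30, 36, 42} → COUNT(b.id)=4

Ivy | 2 ; Ravi | 1 ; Quinn | 4 ; Nora | 3 ; Farid | 4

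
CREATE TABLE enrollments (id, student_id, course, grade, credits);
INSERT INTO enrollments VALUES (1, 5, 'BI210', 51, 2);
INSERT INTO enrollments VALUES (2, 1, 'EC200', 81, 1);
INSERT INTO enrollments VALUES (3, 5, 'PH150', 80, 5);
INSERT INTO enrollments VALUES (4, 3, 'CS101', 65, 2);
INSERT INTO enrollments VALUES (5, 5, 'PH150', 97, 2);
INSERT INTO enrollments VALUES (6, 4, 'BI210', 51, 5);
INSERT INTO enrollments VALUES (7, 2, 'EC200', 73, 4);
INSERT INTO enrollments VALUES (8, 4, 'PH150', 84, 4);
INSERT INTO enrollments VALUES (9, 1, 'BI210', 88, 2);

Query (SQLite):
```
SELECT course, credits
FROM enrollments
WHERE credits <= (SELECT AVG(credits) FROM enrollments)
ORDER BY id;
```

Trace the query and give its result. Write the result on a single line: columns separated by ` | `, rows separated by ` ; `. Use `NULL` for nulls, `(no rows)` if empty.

BI210 | 2 ; EC200 | 1 ; CS101 | 2 ; PH150 | 2 ; BI210 | 2

Scalar subquery: AVG(credits) over all enrollments rows = 3.0.
Keep rows where credits <= that value.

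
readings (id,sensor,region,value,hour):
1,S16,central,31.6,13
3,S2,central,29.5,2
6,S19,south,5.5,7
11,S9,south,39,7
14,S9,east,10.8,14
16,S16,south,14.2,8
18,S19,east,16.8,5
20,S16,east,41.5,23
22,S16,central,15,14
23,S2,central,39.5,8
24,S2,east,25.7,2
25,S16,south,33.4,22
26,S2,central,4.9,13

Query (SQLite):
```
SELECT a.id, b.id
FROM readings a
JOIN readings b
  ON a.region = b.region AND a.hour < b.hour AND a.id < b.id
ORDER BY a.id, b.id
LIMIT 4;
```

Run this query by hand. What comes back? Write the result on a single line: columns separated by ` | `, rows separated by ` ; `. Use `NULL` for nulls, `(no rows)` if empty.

Pairs (a,b) with same region, a.hour < b.hour, a.id < b.id.
region groups: central:{1,3,22,23,26} east:{14,18,20,24} south:{6,11,16,25}
Ordered by (a.id, b.id); first 4.

1 | 22 ; 3 | 22 ; 3 | 23 ; 3 | 26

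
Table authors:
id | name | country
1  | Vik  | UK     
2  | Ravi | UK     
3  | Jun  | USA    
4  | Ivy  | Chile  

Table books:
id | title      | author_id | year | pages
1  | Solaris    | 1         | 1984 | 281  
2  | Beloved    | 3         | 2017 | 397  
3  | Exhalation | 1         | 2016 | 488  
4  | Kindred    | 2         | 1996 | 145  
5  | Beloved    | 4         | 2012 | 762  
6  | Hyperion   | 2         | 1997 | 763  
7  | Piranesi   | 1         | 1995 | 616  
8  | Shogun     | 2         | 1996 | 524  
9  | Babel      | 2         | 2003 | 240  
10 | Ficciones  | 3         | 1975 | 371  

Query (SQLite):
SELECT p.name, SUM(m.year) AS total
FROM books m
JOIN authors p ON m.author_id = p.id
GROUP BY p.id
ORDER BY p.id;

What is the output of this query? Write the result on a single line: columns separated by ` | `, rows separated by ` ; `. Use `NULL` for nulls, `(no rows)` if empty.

Vik | 5995 ; Ravi | 7992 ; Jun | 3992 ; Ivy | 2012

Join each books row to its authors via author_id.
Group joined rows by authors.id; compute SUM(m.year) per group.
  1: ids {1, 3, 7} → SUM(m.year)=5995
  2: ids {4, 6, 8, 9} → SUM(m.year)=7992
  3: ids {2, 10} → SUM(m.year)=3992
  4: ids {5} → SUM(m.year)=2012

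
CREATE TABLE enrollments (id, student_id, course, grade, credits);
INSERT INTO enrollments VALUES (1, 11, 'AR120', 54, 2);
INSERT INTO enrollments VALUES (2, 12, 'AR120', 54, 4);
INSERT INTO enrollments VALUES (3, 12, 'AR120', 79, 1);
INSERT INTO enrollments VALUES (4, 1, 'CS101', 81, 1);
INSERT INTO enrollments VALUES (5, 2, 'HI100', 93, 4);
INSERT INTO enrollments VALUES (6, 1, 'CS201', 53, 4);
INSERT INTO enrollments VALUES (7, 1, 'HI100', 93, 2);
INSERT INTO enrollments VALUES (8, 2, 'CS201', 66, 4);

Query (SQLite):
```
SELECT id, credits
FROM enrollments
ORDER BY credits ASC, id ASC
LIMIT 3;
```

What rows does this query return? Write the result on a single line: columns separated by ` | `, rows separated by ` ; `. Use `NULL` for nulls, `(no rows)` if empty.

Sort by credits asc, tiebreak id asc: (1, id=3), (1, id=4), (2, id=1), (2, id=7), (4, id=2), (4, id=5) …. Take first 3.

3 | 1 ; 4 | 1 ; 1 | 2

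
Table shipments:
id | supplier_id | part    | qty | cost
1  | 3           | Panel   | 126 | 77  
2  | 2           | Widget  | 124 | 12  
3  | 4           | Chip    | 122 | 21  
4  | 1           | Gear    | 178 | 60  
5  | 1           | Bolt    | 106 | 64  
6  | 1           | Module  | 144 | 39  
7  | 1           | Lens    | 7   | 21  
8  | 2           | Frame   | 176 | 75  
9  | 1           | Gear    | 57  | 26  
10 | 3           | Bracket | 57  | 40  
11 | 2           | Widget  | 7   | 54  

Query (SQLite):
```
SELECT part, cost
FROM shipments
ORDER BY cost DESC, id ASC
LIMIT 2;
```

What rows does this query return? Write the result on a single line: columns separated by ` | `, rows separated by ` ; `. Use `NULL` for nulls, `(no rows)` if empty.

Panel | 77 ; Frame | 75

Sort by cost desc, tiebreak id asc: (77, id=1), (75, id=8), (64, id=5), (60, id=4), (54, id=11) …. Take first 2.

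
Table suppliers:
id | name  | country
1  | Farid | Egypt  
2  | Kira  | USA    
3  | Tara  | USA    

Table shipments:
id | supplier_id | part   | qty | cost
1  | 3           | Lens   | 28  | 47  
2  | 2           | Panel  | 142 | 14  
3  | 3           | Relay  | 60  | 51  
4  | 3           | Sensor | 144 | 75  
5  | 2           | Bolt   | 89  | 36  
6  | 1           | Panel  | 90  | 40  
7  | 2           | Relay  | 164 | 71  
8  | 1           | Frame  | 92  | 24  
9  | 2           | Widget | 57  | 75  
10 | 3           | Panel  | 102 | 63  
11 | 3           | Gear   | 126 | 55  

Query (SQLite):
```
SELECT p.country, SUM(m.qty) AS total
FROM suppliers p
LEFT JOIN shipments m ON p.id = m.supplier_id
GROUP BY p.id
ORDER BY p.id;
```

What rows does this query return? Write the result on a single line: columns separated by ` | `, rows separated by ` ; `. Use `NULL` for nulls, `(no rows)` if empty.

LEFT JOIN keeps every suppliers row; unmatched ones get NULL for shipments columns.
Group by suppliers.id and compute SUM(m.qty). SUM over an all-NULL group is NULL.
  1: ids {6, 8} → SUM(m.qty)=182
  2: ids {2, 5, 7, 9} → SUM(m.qty)=452
  3: ids {1, 3, 4, 10, 11} → SUM(m.qty)=460

Egypt | 182 ; USA | 452 ; USA | 460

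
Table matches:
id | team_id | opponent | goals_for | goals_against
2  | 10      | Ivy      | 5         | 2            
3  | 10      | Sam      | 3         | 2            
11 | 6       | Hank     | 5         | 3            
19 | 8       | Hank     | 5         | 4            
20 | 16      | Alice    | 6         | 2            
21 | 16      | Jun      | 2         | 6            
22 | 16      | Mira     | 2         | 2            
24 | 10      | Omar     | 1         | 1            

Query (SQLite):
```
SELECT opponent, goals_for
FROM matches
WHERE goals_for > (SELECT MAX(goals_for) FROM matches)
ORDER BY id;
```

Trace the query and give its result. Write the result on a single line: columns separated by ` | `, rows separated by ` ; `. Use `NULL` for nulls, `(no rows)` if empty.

Scalar subquery: MAX(goals_for) over all matches rows = 6.
Keep rows where goals_for > that value.

(no rows)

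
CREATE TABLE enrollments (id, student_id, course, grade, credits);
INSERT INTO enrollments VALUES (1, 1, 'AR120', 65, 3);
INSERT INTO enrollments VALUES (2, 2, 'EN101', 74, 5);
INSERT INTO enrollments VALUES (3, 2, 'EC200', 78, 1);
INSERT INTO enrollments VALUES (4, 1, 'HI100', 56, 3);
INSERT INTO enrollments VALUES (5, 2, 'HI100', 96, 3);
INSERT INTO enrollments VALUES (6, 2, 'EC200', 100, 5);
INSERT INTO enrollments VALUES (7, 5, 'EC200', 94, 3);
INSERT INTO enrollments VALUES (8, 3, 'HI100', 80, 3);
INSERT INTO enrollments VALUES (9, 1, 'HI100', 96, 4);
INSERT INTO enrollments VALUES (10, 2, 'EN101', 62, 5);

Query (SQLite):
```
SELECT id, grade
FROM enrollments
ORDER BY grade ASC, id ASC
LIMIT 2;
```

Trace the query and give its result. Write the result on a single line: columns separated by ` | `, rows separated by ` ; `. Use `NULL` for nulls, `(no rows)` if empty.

4 | 56 ; 10 | 62

Sort by grade asc, tiebreak id asc: (56, id=4), (62, id=10), (65, id=1), (74, id=2), (78, id=3) …. Take first 2.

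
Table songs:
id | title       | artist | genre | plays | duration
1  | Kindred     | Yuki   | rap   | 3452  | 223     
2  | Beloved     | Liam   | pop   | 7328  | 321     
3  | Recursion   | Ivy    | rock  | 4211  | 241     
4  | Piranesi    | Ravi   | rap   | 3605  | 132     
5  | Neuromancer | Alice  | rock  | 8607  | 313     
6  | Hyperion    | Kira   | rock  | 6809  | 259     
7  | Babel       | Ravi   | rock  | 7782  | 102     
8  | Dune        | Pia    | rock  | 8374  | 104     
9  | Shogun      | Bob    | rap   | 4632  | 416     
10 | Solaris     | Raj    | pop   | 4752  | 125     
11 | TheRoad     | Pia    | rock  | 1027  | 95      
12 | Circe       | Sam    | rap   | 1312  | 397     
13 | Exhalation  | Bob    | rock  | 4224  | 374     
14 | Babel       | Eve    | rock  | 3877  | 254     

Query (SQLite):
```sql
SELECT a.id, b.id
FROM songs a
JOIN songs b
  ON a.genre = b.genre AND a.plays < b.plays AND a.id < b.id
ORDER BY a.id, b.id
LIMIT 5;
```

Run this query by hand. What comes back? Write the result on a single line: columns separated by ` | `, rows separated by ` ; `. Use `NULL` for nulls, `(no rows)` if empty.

1 | 4 ; 1 | 9 ; 3 | 5 ; 3 | 6 ; 3 | 7

Pairs (a,b) with same genre, a.plays < b.plays, a.id < b.id.
genre groups: pop:{2,10} rap:{1,4,9,12} rock:{3,5,6,7,8,11,13,14}
Ordered by (a.id, b.id); first 5.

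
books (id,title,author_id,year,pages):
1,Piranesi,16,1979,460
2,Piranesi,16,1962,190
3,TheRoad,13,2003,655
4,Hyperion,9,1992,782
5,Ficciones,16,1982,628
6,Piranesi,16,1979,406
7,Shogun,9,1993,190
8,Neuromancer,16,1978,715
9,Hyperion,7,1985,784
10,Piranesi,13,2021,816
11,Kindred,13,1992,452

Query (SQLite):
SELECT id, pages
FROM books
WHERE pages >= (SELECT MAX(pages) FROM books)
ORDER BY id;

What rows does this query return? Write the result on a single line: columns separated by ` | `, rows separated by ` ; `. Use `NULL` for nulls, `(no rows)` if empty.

Scalar subquery: MAX(pages) over all books rows = 816.
Keep rows where pages >= that value.

10 | 816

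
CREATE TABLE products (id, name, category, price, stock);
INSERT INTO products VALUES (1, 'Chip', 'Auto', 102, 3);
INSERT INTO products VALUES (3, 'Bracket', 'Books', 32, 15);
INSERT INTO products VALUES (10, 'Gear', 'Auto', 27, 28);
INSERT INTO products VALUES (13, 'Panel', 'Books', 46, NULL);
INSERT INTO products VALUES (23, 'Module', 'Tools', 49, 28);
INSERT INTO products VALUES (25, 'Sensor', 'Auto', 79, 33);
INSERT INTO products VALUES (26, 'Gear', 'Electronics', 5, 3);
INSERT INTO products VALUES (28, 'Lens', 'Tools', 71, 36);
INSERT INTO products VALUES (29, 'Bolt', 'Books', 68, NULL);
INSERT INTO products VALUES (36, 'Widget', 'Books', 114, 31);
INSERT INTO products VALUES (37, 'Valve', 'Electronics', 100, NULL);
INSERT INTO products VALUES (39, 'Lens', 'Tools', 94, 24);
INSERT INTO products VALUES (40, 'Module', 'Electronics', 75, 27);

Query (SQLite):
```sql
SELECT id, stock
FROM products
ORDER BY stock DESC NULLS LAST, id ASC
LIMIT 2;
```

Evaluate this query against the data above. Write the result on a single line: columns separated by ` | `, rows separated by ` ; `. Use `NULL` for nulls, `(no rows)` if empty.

Sort by stock desc, tiebreak id asc: (36, id=28), (33, id=25), (31, id=36), (28, id=10), (28, id=23) …. Take first 2.
NULLS LAST: NULL stock rows go after all non-NULL rows (among themselves ordered by id asc).

28 | 36 ; 25 | 33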